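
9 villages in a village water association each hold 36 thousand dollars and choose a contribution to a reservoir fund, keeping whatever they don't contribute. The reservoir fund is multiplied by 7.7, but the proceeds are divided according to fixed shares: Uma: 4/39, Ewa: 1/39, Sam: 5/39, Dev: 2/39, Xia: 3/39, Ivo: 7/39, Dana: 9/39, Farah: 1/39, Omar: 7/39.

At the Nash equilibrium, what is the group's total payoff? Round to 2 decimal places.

Each unit j contributes comes back to j as 7.7 × (j's share), so j prefers to contribute only if that share exceeds 1/7.7 = 0.1299; otherwise keeping the unit dominates.
The shares above 0.1299 belong to Ivo, Dana and Omar, contributing 36 each; the remaining 6 contribute 0. Total contributed: 108.
The reservoir fund pays out 7.7 × 108 = 831.60 in total (split across the unequal shares, but the aggregate is all that matters for the group sum).
The 6 free-riders keep 36 each, adding 216. Group total = 216 + 831.60 = 1047.60.

1047.60 thousand dollars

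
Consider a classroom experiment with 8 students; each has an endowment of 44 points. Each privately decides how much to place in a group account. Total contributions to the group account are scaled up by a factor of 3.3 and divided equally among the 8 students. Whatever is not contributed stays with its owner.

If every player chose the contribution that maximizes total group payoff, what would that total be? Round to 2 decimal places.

1161.60 points

Each contributed unit returns 3.300 to the group as a whole (0.4125 to each of 8 players), which exceeds 1, so the social optimum is full contribution: group total = 3.300 × 352 = 1161.60.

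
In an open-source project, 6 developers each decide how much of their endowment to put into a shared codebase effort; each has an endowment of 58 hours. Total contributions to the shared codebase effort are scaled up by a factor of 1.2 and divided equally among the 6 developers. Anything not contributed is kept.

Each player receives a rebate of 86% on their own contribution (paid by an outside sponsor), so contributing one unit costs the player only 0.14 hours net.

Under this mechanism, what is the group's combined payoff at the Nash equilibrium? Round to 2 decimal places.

716.88 hours

The effective private return per unit is now (1.2/6) / 0.14 = 1.4286 > 1, so every player's dominant strategy flips to full contribution.
So the Nash equilibrium is full contribution by all 6; the group earns 6 × (58 × 0.86 + 1.2 × 58) = 716.88.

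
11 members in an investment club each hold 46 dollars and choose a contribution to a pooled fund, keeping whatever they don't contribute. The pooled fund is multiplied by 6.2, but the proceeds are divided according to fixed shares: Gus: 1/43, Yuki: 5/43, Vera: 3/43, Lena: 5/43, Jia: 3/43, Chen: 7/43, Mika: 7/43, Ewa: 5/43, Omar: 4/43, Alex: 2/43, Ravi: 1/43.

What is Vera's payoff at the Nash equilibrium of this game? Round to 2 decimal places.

A player with share s gets back 6.2·s per unit contributed, so full contribution is dominant for anyone with s > 1/6.2 = 0.1613 and zero contribution is dominant for anyone below.
Chen and Mika clear that bar, contributing 46 each; the remaining 9 contribute 0. Total contributed: 92.
Vera keeps 46 and receives 6.2 × 92 × 3/43 = 39.80 from the pooled fund, for a payoff of 85.80.

85.80 dollars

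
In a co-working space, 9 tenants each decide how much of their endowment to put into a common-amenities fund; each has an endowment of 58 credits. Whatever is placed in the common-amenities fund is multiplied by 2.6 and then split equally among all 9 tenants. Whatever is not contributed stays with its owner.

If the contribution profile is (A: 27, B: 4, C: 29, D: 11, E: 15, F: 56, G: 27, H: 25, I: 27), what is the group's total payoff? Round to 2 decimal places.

Total contributed: 27 + 4 + 29 + 11 + 15 + 56 + 27 + 25 + 27 = 221; total kept: 9 × 58 − 221 = 301.
The common-amenities fund pays out 2.6 × 221 = 574.60 in aggregate.
Group total = 301 + 574.60 = 875.60.

875.60 credits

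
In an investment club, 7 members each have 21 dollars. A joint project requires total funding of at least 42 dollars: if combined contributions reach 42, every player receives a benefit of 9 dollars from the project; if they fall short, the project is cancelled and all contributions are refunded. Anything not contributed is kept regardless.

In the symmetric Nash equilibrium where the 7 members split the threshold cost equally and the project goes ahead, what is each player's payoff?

24 dollars

Equal share of the threshold: 42/7 = 6.
At this profile no one gains by cutting their contribution: any cut drops the total below 42, the project is cancelled, contributions are refunded, and the deviator ends with 21, which is less than 21 − 6 + 9 = 24. Contributing more than 6 just wastes the excess. So contributing exactly 6 is a best response.
Each player's payoff: 21 − 6 + 9 = 24.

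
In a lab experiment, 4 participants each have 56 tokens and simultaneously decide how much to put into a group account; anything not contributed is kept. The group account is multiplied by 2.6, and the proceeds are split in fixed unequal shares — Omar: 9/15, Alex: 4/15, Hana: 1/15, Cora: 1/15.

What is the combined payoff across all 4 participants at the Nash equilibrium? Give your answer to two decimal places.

313.60 tokens

Player j's private return per contributed unit is 2.6 × (j's share). Contributing is weakly dominant for j when that share is at least 1/2.6 = 0.3846, and contributing 0 is dominant otherwise.
The only share above 0.3846 is Omar's 9/15, contributing 56; the remaining 3 contribute 0. Total contributed: 56.
The group account pays out 2.6 × 56 = 145.60 in total (split across the unequal shares, but the aggregate is all that matters for the group sum).
The 3 free-riders keep 56 each, adding 168. Group total = 168 + 145.60 = 313.60.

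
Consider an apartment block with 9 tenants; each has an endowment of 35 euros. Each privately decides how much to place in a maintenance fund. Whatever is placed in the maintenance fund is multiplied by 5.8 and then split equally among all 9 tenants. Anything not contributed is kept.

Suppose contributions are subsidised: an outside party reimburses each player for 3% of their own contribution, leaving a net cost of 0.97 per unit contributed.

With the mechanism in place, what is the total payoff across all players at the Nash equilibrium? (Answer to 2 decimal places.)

315.00 euros

Even with the mechanism, each unit contributed returns only (5.8/9) / 0.97 = 0.6644 per unit of net cost, so contributing nothing is still dominant.
At the Nash equilibrium no one contributes; group total payoff = 9 × 35 = 315.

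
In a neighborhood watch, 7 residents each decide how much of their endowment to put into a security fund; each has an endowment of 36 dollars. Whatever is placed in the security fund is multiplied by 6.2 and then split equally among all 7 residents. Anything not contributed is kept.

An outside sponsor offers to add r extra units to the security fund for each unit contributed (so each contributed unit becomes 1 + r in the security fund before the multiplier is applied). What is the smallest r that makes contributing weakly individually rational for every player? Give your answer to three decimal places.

0.129

With matching at rate r, one contributed unit becomes (1 + r) in the security fund and returns 6.2 × (1 + r) / 7 to the contributor.
Setting this equal to 1: 1 + r = 7/6.2 = 1.1290.
So the minimum matching rate is r = 1.1290 − 1 = 0.129.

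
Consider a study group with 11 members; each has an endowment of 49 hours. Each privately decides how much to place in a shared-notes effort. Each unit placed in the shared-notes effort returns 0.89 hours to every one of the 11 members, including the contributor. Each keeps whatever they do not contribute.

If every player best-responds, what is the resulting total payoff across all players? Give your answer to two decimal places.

539.00 hours

The private return per contributed unit is 0.89 < 1, so contributing 0 is dominant for every player. At the Nash equilibrium everyone keeps their 49, and the group total is 11 × 49 = 539.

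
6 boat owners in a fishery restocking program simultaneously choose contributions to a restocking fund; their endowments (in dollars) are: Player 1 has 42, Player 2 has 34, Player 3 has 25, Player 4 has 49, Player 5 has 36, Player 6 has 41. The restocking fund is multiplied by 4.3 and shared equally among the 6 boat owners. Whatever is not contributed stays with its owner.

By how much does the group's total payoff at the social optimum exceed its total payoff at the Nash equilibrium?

749.10 dollars

The private return per contributed unit is 4.3/6 = 0.7167 < 1 for every player regardless of endowment, so the Nash equilibrium is zero contribution and the group total is Σ E_j = 42 + 34 + 25 + 49 + 36 + 41 = 227.
Each contributed unit returns 4.300 to the group, so the social optimum is full contribution by everyone: group total = 4.300 × 227 = 976.10.
Efficiency loss = (4.300 − 1) × 227 = 749.10.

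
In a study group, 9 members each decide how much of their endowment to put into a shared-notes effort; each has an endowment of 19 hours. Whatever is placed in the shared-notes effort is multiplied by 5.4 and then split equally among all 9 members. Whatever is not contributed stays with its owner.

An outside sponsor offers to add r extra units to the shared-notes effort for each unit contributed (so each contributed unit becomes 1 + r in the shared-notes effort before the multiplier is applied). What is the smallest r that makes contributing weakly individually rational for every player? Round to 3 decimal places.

With matching at rate r, one contributed unit becomes (1 + r) in the shared-notes effort and returns 5.4 × (1 + r) / 9 to the contributor.
Setting this equal to 1: 1 + r = 9/5.4 = 1.6667.
So the minimum matching rate is r = 1.6667 − 1 = 0.667.

0.667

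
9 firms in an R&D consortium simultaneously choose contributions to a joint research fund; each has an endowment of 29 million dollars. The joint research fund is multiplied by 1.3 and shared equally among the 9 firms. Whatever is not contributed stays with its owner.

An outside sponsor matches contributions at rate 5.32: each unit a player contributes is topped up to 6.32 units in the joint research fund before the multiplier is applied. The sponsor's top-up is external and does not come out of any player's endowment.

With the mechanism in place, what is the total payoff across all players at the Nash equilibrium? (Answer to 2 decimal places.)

Even with the mechanism, each unit contributed returns only 1.3 × 6.32 / 9 = 0.9129 per unit of net cost, so contributing nothing is still dominant.
At the Nash equilibrium no one contributes; group total payoff = 9 × 29 = 261.

261.00 million dollars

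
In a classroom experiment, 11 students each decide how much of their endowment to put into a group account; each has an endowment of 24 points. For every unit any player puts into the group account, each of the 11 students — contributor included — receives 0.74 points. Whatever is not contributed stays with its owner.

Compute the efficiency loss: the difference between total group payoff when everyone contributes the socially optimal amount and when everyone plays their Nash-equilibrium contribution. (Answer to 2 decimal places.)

1884.96 points

The private return per contributed unit is 0.74 < 1, so contributing 0 is dominant for every player. At the Nash equilibrium everyone keeps their 24, and the group total is 11 × 24 = 264.
Each contributed unit returns 8.140 to the group as a whole (0.74 to each of 11 players), which exceeds 1, so the social optimum is full contribution: group total = 8.140 × 264 = 2148.96.
Efficiency loss = 2148.96 − 264 = 1884.96.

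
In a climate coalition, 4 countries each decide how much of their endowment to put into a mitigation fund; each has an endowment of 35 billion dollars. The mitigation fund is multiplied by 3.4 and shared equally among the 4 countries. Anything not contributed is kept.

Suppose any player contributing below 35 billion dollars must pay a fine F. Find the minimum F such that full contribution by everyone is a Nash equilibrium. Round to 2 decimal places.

5.25 billion dollars

Given the others contribute fully, the best deviation is to contribute 0 (any partial contribution still incurs the fine and gives up units whose private return 0.8500 is below 1).
Deviating from 35 to 0 saves 35 billion dollars but forfeits the deviator's share of the drop in the mitigation fund: 3.4/4 × 35 = 29.75.
So the deviation gain is 35 − 29.75 = 5.25, and the fine must be at least 5.25 billion dollars to wipe it out.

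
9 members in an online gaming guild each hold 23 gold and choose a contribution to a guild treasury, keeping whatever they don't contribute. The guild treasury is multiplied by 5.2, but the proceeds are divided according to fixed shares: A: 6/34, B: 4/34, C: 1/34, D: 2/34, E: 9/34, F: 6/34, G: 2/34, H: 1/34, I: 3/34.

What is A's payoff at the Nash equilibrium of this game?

44.11 gold

Each unit j contributes comes back to j as 5.2 × (j's share), so j prefers to contribute only if that share exceeds 1/5.2 = 0.1923; otherwise keeping the unit dominates.
Only E (9/34) clears that bar, contributing 23; the remaining 8 contribute 0. Total contributed: 23.
A keeps 23 and receives 5.2 × 23 × 6/34 = 21.11 from the guild treasury, for a payoff of 44.11.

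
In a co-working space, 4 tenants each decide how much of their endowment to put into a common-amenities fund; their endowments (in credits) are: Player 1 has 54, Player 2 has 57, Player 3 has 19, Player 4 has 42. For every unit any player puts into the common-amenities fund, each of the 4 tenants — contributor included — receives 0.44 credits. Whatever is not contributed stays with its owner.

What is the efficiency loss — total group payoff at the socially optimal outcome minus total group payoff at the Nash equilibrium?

The private return per contributed unit is 0.44 < 1 for everyone, so the Nash equilibrium is zero contribution and the group total is Σ E_j = 54 + 57 + 19 + 42 = 172.
Each contributed unit returns 1.760 to the group, so the social optimum is full contribution by everyone: group total = 1.760 × 172 = 302.72.
Efficiency loss = (1.760 − 1) × 172 = 130.72.

130.72 credits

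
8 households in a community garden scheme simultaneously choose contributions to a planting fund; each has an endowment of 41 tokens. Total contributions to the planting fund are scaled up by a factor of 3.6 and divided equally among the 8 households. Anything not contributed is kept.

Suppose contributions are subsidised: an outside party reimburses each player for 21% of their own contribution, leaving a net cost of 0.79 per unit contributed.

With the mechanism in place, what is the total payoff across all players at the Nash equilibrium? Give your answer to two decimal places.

328.00 tokens

Even with the mechanism, each unit contributed returns only (3.6/8) / 0.79 = 0.5696 per unit of net cost, so contributing nothing is still dominant.
At the Nash equilibrium no one contributes; group total payoff = 8 × 41 = 328.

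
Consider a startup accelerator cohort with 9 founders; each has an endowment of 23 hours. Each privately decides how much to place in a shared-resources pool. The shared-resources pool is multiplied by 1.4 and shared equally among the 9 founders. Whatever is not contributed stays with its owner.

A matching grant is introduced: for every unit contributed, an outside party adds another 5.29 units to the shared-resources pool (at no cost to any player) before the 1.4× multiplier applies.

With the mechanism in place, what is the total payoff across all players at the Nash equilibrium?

207.00 hours

With the mechanism, a contributed unit returns 1.4 × 6.29 / 9 = 0.9784 per unit of net cost — still below 1 — so contributing 0 remains dominant for every player.
Everyone keeps their endowment and the group total is 9 × 23 = 207.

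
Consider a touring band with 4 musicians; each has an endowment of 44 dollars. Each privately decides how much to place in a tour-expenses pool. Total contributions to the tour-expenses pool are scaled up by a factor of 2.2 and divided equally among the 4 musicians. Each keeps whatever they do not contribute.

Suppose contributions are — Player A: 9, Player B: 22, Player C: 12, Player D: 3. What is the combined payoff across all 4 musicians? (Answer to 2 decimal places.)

Total contributed: 9 + 22 + 12 + 3 = 46; total kept: 4 × 44 − 46 = 130.
The tour-expenses pool pays out 2.2 × 46 = 101.20 in aggregate.
Group total = 130 + 101.20 = 231.20.

231.20 dollars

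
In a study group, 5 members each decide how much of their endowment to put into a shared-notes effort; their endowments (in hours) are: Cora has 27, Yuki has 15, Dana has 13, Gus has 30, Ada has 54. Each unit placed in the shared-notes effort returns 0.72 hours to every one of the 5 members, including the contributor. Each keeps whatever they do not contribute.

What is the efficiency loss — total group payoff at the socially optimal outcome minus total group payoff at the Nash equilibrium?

361.40 hours

The private return per contributed unit is 0.72 < 1 for everyone, so the Nash equilibrium is zero contribution and the group total is Σ E_j = 27 + 15 + 13 + 30 + 54 = 139.
Each contributed unit returns 3.600 to the group, so the social optimum is full contribution by everyone: group total = 3.600 × 139 = 500.40.
Efficiency loss = (3.600 − 1) × 139 = 361.40.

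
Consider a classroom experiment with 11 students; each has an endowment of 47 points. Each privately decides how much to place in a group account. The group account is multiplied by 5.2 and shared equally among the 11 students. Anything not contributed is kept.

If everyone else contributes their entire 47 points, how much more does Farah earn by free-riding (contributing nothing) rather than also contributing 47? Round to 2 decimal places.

Switching from a contribution of 47 to 0 lets Farah keep an extra 47 points, but lowers the group account by 47, which costs Farah their own share of that drop: 5.2/11 × 47 = 22.22.
Net gain = 47 − 22.22 = 24.78. The private return per contributed unit (0.4727) is below 1, so free-riding is indeed the best response regardless of what the others do.

24.78 points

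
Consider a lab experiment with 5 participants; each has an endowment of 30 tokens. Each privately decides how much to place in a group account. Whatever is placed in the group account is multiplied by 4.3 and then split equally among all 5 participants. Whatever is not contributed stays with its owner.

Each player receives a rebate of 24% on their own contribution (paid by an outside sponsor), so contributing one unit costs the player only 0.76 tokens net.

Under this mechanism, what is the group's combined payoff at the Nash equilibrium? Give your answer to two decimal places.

With the mechanism, a contributed unit returns (4.3/5) / 0.76 = 1.1316 per unit of net cost to the contributor — now above 1 — so contributing fully is weakly dominant for every player.
At the Nash equilibrium everyone contributes 30. Group total payoff = 5 × (30 × 0.24 + 4.3 × 30) = 681.00.

681.00 tokens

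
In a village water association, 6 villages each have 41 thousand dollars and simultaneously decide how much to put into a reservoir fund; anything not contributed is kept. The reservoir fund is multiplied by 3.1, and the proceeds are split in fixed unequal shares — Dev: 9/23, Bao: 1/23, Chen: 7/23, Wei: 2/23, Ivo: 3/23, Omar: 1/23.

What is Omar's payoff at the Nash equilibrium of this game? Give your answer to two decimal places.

46.53 thousand dollars

For player j, contributing a unit is worthwhile iff 3.1 × (j's share) ≥ 1, i.e. iff j's share is at least 0.3226.
The only share above 0.3226 is Dev's 9/23, contributing 41; the remaining 5 contribute 0. Total contributed: 41.
Omar keeps 41 and receives 3.1 × 41 × 1/23 = 5.53 from the reservoir fund, for a payoff of 46.53.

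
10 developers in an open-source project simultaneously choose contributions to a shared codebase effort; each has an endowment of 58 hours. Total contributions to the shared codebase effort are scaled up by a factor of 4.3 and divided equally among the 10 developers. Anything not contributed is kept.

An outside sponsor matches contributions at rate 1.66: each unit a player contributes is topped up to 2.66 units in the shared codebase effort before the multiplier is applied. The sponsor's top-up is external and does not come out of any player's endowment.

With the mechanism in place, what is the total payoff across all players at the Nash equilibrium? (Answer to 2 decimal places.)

6634.04 hours

The effective private return per unit is now 4.3 × 2.66 / 10 = 1.1438 > 1, so every player's dominant strategy flips to full contribution.
At the Nash equilibrium everyone contributes 58. Group total payoff = 4.3 × 2.66 × 580 = 6634.04.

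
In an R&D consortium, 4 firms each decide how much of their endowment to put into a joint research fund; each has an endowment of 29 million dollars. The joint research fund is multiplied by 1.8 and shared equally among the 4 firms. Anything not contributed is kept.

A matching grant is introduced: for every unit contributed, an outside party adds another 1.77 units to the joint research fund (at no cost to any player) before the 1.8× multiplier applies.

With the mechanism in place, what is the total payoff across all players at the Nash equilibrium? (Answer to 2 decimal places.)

The effective private return per unit is now 1.8 × 2.77 / 4 = 1.2465 > 1, so every player's dominant strategy flips to full contribution.
So the Nash equilibrium is full contribution by all 4; the group earns 1.8 × 2.77 × 116 = 578.38.

578.38 million dollars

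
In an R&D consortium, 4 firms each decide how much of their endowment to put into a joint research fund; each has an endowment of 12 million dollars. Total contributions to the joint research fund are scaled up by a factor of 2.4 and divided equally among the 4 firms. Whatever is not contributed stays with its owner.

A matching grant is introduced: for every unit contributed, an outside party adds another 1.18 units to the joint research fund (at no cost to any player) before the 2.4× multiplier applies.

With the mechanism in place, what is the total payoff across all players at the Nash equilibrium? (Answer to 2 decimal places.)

251.14 million dollars

The effective private return per unit is now 2.4 × 2.18 / 4 = 1.3080 > 1, so every player's dominant strategy flips to full contribution.
So the Nash equilibrium is full contribution by all 4; the group earns 2.4 × 2.18 × 48 = 251.14.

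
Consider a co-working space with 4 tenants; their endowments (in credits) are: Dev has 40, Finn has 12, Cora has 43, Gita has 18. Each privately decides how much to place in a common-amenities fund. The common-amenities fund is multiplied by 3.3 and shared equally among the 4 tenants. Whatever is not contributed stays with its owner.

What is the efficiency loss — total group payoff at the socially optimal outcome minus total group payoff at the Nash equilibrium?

The private return per contributed unit is 3.3/4 = 0.8250 < 1 for every player regardless of endowment, so the Nash equilibrium is zero contribution and the group total is Σ E_j = 40 + 12 + 43 + 18 = 113.
Each contributed unit returns 3.300 to the group, so the social optimum is full contribution by everyone: group total = 3.300 × 113 = 372.90.
Efficiency loss = (3.300 − 1) × 113 = 259.90.

259.90 credits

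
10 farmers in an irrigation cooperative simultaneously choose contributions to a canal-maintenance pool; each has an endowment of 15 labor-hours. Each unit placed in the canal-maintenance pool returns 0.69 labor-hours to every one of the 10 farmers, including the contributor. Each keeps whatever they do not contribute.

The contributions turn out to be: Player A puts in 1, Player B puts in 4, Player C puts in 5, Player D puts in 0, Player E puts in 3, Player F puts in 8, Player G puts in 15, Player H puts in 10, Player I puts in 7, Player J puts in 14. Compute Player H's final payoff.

51.23 labor-hours

Total contributed: 1 + 4 + 5 + 0 + 3 + 8 + 15 + 10 + 7 + 14 = 67.
Each receives 0.69 × 67 = 46.23 from the canal-maintenance pool.
Player H keeps 15 − 10 = 5, so Player H's payoff is 5 + 46.23 = 51.23.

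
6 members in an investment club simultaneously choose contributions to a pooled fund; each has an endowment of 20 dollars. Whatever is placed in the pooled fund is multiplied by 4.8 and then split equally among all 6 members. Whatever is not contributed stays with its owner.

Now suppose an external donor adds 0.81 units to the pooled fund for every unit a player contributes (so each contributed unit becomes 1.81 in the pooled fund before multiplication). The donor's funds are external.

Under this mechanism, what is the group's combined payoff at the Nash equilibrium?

With the mechanism, a contributed unit returns 4.8 × 1.81 / 6 = 1.4480 per unit of net cost to the contributor — now above 1 — so contributing fully is weakly dominant for every player.
At the Nash equilibrium everyone contributes 20. Group total payoff = 4.8 × 1.81 × 120 = 1042.56.

1042.56 dollars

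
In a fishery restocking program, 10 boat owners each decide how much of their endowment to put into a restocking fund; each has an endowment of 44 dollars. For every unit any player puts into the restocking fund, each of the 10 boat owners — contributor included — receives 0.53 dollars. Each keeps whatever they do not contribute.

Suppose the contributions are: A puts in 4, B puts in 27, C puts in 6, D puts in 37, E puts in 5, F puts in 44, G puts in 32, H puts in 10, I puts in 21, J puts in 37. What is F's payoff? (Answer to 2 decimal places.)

Total contributed: 4 + 27 + 6 + 37 + 5 + 44 + 32 + 10 + 21 + 37 = 223.
Each receives 0.53 × 223 = 118.19 from the restocking fund.
F keeps 44 − 44 = 0, so F's payoff is 0 + 118.19 = 118.19.

118.19 dollars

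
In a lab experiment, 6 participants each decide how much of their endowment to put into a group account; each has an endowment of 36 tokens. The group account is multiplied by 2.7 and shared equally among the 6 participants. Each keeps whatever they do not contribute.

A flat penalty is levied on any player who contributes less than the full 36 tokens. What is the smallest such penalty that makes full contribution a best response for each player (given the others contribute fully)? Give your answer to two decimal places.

Given the others contribute fully, the best deviation is to contribute 0 (any partial contribution still incurs the fine and gives up units whose private return 0.4500 is below 1).
Deviating from 36 to 0 saves 36 tokens but forfeits the deviator's share of the drop in the group account: 2.7/6 × 36 = 16.20.
So the deviation gain is 36 − 16.20 = 19.80, and the fine must be at least 19.80 tokens to wipe it out.

19.80 tokens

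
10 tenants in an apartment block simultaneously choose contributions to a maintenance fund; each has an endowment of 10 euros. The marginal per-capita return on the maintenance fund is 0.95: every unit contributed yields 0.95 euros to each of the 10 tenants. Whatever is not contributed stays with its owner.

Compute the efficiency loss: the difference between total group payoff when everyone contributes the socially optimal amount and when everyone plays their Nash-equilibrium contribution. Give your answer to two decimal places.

850.00 euros

The private return per contributed unit is 0.95 < 1, so contributing 0 is dominant for every player. At the Nash equilibrium everyone keeps their 10, and the group total is 10 × 10 = 100.
Each contributed unit returns 9.500 to the group as a whole (0.95 to each of 10 players), which exceeds 1, so the social optimum is full contribution: group total = 9.500 × 100 = 950.00.
Efficiency loss = 950.00 − 100 = 850.00.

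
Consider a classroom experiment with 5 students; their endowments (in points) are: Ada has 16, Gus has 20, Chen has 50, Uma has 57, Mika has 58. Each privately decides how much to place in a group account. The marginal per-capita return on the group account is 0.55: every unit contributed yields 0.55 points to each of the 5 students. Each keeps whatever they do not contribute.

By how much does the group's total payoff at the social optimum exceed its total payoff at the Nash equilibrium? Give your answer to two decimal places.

351.75 points

The private return per contributed unit is 0.55 < 1 for everyone, so the Nash equilibrium is zero contribution and the group total is Σ E_j = 16 + 20 + 50 + 57 + 58 = 201.
Each contributed unit returns 2.750 to the group, so the social optimum is full contribution by everyone: group total = 2.750 × 201 = 552.75.
Efficiency loss = (2.750 − 1) × 201 = 351.75.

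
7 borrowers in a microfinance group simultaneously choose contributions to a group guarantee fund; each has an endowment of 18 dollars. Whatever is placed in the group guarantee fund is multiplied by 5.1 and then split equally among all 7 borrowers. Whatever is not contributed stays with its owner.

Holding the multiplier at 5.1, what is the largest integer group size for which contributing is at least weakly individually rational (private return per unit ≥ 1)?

5

Private return per unit is 5.1/(group size), which is ≥ 1 whenever the group size is ≤ 5.1.
The largest such integer is 5.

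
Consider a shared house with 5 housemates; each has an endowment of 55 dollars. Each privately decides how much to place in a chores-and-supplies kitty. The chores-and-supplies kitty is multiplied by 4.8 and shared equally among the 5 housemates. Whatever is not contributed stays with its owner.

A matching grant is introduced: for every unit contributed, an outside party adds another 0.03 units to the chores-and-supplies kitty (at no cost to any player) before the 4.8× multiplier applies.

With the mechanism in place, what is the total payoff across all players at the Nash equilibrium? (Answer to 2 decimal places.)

With the mechanism, a contributed unit returns 4.8 × 1.03 / 5 = 0.9888 per unit of net cost — still below 1 — so contributing 0 remains dominant for every player.
At the Nash equilibrium no one contributes; group total payoff = 5 × 55 = 275.

275.00 dollars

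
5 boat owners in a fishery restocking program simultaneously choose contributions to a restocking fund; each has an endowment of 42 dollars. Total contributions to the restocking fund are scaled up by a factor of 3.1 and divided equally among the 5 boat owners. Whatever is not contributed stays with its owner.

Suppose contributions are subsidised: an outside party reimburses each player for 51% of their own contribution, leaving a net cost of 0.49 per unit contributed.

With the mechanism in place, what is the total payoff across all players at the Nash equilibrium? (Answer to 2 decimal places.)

758.10 dollars

Under the mechanism each unit contributed yields (3.1/5) / 0.49 = 1.2653 back to its contributor per unit of net cost, which exceeds 1, making full contribution the dominant choice for everyone.
So the Nash equilibrium is full contribution by all 5; the group earns 5 × (42 × 0.51 + 3.1 × 42) = 758.10.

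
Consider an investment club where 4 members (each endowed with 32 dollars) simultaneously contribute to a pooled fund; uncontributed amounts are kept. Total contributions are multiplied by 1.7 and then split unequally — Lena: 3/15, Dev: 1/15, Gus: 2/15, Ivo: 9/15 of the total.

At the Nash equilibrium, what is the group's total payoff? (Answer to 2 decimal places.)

150.40 dollars

Player j's private return per contributed unit is 1.7 × (j's share). Contributing is weakly dominant for j when that share is at least 1/1.7 = 0.5882, and contributing 0 is dominant otherwise.
Ivo alone (share 9/15) is above the threshold, contributing 32; the remaining 3 contribute 0. Total contributed: 32.
The pooled fund pays out 1.7 × 32 = 54.40 in total (split across the unequal shares, but the aggregate is all that matters for the group sum).
The 3 free-riders keep 32 each, adding 96. Group total = 96 + 54.40 = 150.40.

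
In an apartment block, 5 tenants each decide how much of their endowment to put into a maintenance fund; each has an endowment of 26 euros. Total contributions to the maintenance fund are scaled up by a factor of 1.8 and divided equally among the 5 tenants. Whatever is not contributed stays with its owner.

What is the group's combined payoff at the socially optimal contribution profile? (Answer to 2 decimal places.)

234.00 euros

Each contributed unit returns 1.800 to the group as a whole (0.3600 to each of 5 players), which exceeds 1, so the social optimum is full contribution: group total = 1.800 × 130 = 234.00.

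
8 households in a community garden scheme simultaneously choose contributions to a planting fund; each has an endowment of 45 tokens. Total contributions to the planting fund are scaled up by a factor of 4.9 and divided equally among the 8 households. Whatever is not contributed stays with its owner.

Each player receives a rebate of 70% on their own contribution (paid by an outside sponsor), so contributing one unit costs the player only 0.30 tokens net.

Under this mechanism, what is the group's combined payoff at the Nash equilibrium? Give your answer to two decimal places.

2016.00 tokens

The effective private return per unit is now (4.9/8) / 0.30 = 2.0417 > 1, so every player's dominant strategy flips to full contribution.
At the Nash equilibrium everyone contributes 45. Group total payoff = 8 × (45 × 0.70 + 4.9 × 45) = 2016.00.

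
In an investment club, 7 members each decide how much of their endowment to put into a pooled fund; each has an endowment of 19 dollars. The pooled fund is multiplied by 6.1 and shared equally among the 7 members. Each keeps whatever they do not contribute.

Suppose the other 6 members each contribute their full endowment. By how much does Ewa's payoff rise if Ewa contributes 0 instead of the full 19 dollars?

Switching from a contribution of 19 to 0 lets Ewa keep an extra 19 dollars, but lowers the pooled fund by 19, which costs Ewa their own share of that drop: 6.1/7 × 19 = 16.56.
Net gain = 19 − 16.56 = 2.44. The private return per contributed unit (0.8714) is below 1, so free-riding is indeed the best response regardless of what the others do.

2.44 dollars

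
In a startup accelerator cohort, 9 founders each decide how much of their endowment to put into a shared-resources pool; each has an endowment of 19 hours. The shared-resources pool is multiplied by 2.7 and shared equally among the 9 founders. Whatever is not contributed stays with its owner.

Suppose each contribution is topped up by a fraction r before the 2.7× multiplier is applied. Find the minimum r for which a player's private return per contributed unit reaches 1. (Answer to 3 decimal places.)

2.333

With matching at rate r, one contributed unit becomes (1 + r) in the shared-resources pool and returns 2.7 × (1 + r) / 9 to the contributor.
Setting this equal to 1: 1 + r = 9/2.7 = 3.3333.
So the minimum matching rate is r = 3.3333 − 1 = 2.333.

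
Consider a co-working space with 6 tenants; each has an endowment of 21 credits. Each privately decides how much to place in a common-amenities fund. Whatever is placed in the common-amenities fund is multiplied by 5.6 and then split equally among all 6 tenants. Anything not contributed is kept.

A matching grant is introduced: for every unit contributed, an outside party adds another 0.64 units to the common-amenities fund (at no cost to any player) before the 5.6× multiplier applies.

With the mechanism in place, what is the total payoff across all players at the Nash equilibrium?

1157.18 credits

The effective private return per unit is now 5.6 × 1.64 / 6 = 1.5307 > 1, so every player's dominant strategy flips to full contribution.
At the Nash equilibrium everyone contributes 21. Group total payoff = 5.6 × 1.64 × 126 = 1157.18.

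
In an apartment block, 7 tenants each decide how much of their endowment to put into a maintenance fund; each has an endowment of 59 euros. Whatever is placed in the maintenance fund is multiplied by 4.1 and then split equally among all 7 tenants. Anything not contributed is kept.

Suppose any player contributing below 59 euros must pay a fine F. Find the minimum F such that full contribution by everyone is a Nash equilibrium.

24.44 euros

Given the others contribute fully, the best deviation is to contribute 0 (any partial contribution still incurs the fine and gives up units whose private return 0.5857 is below 1).
Deviating from 59 to 0 saves 59 euros but forfeits the deviator's share of the drop in the maintenance fund: 4.1/7 × 59 = 34.56.
So the deviation gain is 59 − 34.56 = 24.44, and the fine must be at least 24.44 euros to wipe it out.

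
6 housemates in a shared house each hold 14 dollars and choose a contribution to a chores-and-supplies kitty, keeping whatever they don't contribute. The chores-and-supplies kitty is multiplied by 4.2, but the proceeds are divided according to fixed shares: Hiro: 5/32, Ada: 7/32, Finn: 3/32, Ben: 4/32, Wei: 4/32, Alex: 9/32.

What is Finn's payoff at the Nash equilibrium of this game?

19.51 dollars

Each unit j contributes comes back to j as 4.2 × (j's share), so j prefers to contribute only if that share exceeds 1/4.2 = 0.2381; otherwise keeping the unit dominates.
Only Alex (9/32) clears that bar, contributing 14; the remaining 5 contribute 0. Total contributed: 14.
Finn keeps 14 and receives 4.2 × 14 × 3/32 = 5.51 from the chores-and-supplies kitty, for a payoff of 19.51.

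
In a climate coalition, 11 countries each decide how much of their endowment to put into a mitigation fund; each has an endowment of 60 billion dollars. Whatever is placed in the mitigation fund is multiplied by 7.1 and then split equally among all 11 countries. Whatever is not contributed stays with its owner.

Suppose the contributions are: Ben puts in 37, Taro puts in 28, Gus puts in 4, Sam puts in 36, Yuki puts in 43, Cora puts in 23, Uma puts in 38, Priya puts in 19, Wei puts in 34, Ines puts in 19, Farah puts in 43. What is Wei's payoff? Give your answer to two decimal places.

235.13 billion dollars

Total contributed: 37 + 28 + 4 + 36 + 43 + 23 + 38 + 19 + 34 + 19 + 43 = 324.
Each receives 7.1 × 324 / 11 = 209.13 from the mitigation fund.
Wei keeps 60 − 34 = 26, so Wei's payoff is 26 + 209.13 = 235.13.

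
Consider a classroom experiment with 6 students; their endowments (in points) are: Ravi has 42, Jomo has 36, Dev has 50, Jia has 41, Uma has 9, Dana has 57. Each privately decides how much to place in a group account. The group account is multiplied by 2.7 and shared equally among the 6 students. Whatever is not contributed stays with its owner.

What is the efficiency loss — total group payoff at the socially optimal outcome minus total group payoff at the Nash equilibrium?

The private return per contributed unit is 2.7/6 = 0.4500 < 1 for every player regardless of endowment, so the Nash equilibrium is zero contribution and the group total is Σ E_j = 42 + 36 + 50 + 41 + 9 + 57 = 235.
Each contributed unit returns 2.700 to the group, so the social optimum is full contribution by everyone: group total = 2.700 × 235 = 634.50.
Efficiency loss = (2.700 − 1) × 235 = 399.50.

399.50 points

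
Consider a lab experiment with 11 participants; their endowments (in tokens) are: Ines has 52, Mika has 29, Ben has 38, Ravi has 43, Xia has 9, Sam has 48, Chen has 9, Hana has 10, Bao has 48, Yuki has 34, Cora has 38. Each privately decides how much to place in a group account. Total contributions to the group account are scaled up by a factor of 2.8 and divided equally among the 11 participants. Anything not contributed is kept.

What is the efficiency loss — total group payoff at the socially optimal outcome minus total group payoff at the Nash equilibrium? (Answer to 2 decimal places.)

644.40 tokens

The private return per contributed unit is 2.8/11 = 0.2545 < 1 for every player regardless of endowment, so the Nash equilibrium is zero contribution and the group total is Σ E_j = 52 + 29 + 38 + 43 + 9 + 48 + 9 + 10 + 48 + 34 + 38 = 358.
Each contributed unit returns 2.800 to the group, so the social optimum is full contribution by everyone: group total = 2.800 × 358 = 1002.40.
Efficiency loss = (2.800 − 1) × 358 = 644.40.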